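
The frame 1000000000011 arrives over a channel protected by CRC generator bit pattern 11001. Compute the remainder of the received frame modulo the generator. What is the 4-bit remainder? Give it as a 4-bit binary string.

Modulo-2 division of 1000000000011 by 11001:
  pos 0: 10000 XOR 11001 = 01001
  pos 1: 10010 XOR 11001 = 01011
  pos 2: 10110 XOR 11001 = 01111
  pos 3: 11110 XOR 11001 = 00111
  pos 5: 11100 XOR 11001 = 00101
  pos 7: 10101 XOR 11001 = 01100
  pos 8: 11001 XOR 11001 = 00000
Remainder = 0000 (zero — the frame passes the CRC check).

0000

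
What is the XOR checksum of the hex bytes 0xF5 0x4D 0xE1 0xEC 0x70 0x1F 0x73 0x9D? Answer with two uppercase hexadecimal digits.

34

XOR the bytes together:
  start with 0xF5
  0xF5 ⊕ 0x4D = 0xB8
  0xB8 ⊕ 0xE1 = 0x59
  0x59 ⊕ 0xEC = 0xB5
  0xB5 ⊕ 0x70 = 0xC5
  0xC5 ⊕ 0x1F = 0xDA
  0xDA ⊕ 0x73 = 0xA9
  0xA9 ⊕ 0x9D = 0x34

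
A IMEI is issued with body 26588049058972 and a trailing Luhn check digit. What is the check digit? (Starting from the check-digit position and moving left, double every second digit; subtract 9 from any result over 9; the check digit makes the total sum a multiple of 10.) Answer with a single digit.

Partial digits right→left: 2 7 9 8 5 0 9 4 0 8 8 5 6 2
Double every second digit counting from the check-digit position (so the 1st, 3rd, 5th, ... of the partial from the right).
  doubled (with −9 where >9): 4 9 1 9 0 7 3 → sum 33
  kept as-is: 7 8 0 4 8 5 2 → sum 34
Total = 33 + 34 = 67.
Check digit = (10 − (67 mod 10)) mod 10 = 3.

3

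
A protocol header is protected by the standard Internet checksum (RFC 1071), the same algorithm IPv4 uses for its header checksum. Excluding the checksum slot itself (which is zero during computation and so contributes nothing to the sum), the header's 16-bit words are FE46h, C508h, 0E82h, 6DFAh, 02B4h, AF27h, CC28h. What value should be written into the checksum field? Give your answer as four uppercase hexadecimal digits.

One's-complement addition (fold any carry out of bit 15 back into bit 0):
  0xFE46 + 0xC508 = 0x1C34E → wrap carry → 0xC34F
  0xC34F + 0x0E82 = 0x0D1D1
  0xD1D1 + 0x6DFA = 0x13FCB → wrap carry → 0x3FCC
  0x3FCC + 0x02B4 = 0x04280
  0x4280 + 0xAF27 = 0x0F1A7
  0xF1A7 + 0xCC28 = 0x1BDCF → wrap carry → 0xBDD0
One's-complement sum = 0xBDD0.
Checksum = ~0xBDD0 & 0xFFFF = 0x422F.

422F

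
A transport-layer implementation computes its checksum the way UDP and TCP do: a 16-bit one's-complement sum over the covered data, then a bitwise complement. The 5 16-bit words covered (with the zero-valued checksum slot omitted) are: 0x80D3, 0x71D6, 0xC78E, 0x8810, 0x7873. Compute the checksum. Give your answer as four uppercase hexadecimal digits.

4543

One's-complement addition (fold any carry out of bit 15 back into bit 0):
  0x80D3 + 0x71D6 = 0x0F2A9
  0xF2A9 + 0xC78E = 0x1BA37 → wrap carry → 0xBA38
  0xBA38 + 0x8810 = 0x14248 → wrap carry → 0x4249
  0x4249 + 0x7873 = 0x0BABC
One's-complement sum = 0xBABC.
Checksum = ~0xBABC & 0xFFFF = 0x4543.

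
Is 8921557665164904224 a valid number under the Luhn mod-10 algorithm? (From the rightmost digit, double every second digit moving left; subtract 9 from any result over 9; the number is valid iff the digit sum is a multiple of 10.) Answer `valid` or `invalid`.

From the right, keep odd positions and double even positions (subtract 9 from any doubled value over 9):
  doubled (positions 2,4,...): 4 8 9 3 1 3 1 2 9 → sum 40
  kept (positions 1,3,...): 4 2 0 4 1 6 7 5 2 8 → sum 39
Total = 79.
79 mod 10 = 9, so the number is invalid.

invalid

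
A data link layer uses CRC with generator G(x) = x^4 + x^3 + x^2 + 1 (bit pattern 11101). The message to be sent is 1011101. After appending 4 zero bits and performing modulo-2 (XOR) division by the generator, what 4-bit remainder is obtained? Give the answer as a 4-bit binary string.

Append 4 zeros: 10111010000. Divide by 11101 (XOR where the leading bit is 1):
  pos 0: 10111 XOR 11101 = 01010
  pos 1: 10100 XOR 11101 = 01001
  pos 2: 10011 XOR 11101 = 01110
  pos 3: 11100 XOR 11101 = 00001
Remainder (last 4 bits) = 1000. This is the CRC / FCS.

1000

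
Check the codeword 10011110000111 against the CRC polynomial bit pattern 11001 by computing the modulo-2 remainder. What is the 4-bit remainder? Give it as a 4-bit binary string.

Modulo-2 division of 10011110000111 by 11001:
  pos 0: 10011 XOR 11001 = 01010
  pos 1: 10101 XOR 11001 = 01100
  pos 2: 11001 XOR 11001 = 00000
Remainder = 0111 (nonzero — an error is detected).

0111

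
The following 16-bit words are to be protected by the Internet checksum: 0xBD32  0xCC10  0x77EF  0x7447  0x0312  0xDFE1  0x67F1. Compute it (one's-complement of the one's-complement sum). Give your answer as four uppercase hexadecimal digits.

3FA0

One's-complement addition (fold any carry out of bit 15 back into bit 0):
  0xBD32 + 0xCC10 = 0x18942 → wrap carry → 0x8943
  0x8943 + 0x77EF = 0x10132 → wrap carry → 0x0133
  0x0133 + 0x7447 = 0x0757A
  0x757A + 0x0312 = 0x0788C
  0x788C + 0xDFE1 = 0x1586D → wrap carry → 0x586E
  0x586E + 0x67F1 = 0x0C05F
One's-complement sum = 0xC05F.
Checksum = ~0xC05F & 0xFFFF = 0x3FA0.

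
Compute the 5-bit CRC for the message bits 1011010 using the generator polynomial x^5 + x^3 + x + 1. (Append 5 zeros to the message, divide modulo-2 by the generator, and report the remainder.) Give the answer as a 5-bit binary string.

Append 5 zeros: 101101000000. Divide by 101011 (XOR where the leading bit is 1):
  pos 0: 101101 XOR 101011 = 000110
  pos 3: 110000 XOR 101011 = 011011
  pos 4: 110110 XOR 101011 = 011101
  pos 5: 111010 XOR 101011 = 010001
  pos 6: 100010 XOR 101011 = 001001
Remainder (last 5 bits) = 01001. This is the CRC / FCS.

01001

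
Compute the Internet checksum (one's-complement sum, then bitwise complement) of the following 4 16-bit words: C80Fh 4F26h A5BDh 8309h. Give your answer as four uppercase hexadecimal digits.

One's-complement addition (fold any carry out of bit 15 back into bit 0):
  0xC80F + 0x4F26 = 0x11735 → wrap carry → 0x1736
  0x1736 + 0xA5BD = 0x0BCF3
  0xBCF3 + 0x8309 = 0x13FFC → wrap carry → 0x3FFD
One's-complement sum = 0x3FFD.
Checksum = ~0x3FFD & 0xFFFF = 0xC002.

C002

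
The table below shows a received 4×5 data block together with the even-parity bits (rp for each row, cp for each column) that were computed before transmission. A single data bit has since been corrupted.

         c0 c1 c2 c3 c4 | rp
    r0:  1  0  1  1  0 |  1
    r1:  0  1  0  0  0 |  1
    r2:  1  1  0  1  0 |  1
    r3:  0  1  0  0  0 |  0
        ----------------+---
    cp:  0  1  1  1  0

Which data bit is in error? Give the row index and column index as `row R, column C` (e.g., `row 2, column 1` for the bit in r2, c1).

Recompute each row's even parity and compare to rp:
  r0: data parity 1, sent rp 1 → ok
  r1: data parity 1, sent rp 1 → ok
  r2: data parity 1, sent rp 1 → ok
  r3: data parity 1, sent rp 0 → mismatch
Recompute each column's even parity and compare to cp:
  c0: data parity 0, sent cp 0 → ok
  c1: data parity 1, sent cp 1 → ok
  c2: data parity 1, sent cp 1 → ok
  c3: data parity 0, sent cp 1 → mismatch
  c4: data parity 0, sent cp 0 → ok
Exactly one row (r3) and one column (c3) fail → the flipped bit is at their intersection.

row 3, column 3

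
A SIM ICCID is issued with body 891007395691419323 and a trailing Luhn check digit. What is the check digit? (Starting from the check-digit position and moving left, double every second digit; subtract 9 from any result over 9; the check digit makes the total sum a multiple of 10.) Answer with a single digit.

Partial digits right→left: 3 2 3 9 1 4 1 9 6 5 9 3 7 0 0 1 9 8
Double every second digit counting from the check-digit position (so the 1st, 3rd, 5th, ... of the partial from the right).
  doubled (with −9 where >9): 6 6 2 2 3 9 5 0 9 → sum 42
  kept as-is: 2 9 4 9 5 3 0 1 8 → sum 41
Total = 42 + 41 = 83.
Check digit = (10 − (83 mod 10)) mod 10 = 7.

7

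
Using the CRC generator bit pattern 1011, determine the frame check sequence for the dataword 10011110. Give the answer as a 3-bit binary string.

110

Append 3 zeros: 10011110000. Divide by 1011 (XOR where the leading bit is 1):
  pos 0: 1001 XOR 1011 = 0010
  pos 2: 1011 XOR 1011 = 0000
  pos 6: 1000 XOR 1011 = 0011
Remainder (last 3 bits) = 110. This is the CRC / FCS.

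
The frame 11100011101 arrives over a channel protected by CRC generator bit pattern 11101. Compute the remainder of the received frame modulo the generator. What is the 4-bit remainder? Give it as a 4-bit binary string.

1110

Modulo-2 division of 11100011101 by 11101:
  pos 0: 11100 XOR 11101 = 00001
  pos 4: 10111 XOR 11101 = 01010
  pos 5: 10100 XOR 11101 = 01001
  pos 6: 10011 XOR 11101 = 01110
Remainder = 1110 (nonzero — an error is detected).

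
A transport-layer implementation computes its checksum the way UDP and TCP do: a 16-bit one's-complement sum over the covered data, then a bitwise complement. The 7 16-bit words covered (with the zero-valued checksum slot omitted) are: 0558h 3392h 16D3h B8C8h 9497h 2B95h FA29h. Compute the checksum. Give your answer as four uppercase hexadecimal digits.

3D23

One's-complement addition (fold any carry out of bit 15 back into bit 0):
  0x0558 + 0x3392 = 0x038EA
  0x38EA + 0x16D3 = 0x04FBD
  0x4FBD + 0xB8C8 = 0x10885 → wrap carry → 0x0886
  0x0886 + 0x9497 = 0x09D1D
  0x9D1D + 0x2B95 = 0x0C8B2
  0xC8B2 + 0xFA29 = 0x1C2DB → wrap carry → 0xC2DC
One's-complement sum = 0xC2DC.
Checksum = ~0xC2DC & 0xFFFF = 0x3D23.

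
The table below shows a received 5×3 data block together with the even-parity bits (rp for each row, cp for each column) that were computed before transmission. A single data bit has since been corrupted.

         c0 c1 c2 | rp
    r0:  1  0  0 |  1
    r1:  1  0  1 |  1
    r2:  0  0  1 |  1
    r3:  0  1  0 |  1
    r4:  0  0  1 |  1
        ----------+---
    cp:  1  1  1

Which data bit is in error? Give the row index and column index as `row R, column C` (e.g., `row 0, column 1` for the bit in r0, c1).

row 1, column 0

Recompute each row's even parity and compare to rp:
  r0: data parity 1, sent rp 1 → ok
  r1: data parity 0, sent rp 1 → mismatch
  r2: data parity 1, sent rp 1 → ok
  r3: data parity 1, sent rp 1 → ok
  r4: data parity 1, sent rp 1 → ok
Recompute each column's even parity and compare to cp:
  c0: data parity 0, sent cp 1 → mismatch
  c1: data parity 1, sent cp 1 → ok
  c2: data parity 1, sent cp 1 → ok
Exactly one row (r1) and one column (c0) fail → the flipped bit is at their intersection.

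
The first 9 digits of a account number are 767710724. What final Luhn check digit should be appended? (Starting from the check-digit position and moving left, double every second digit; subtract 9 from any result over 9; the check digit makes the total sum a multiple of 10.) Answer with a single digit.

Partial digits right→left: 4 2 7 0 1 7 7 6 7
Double every second digit counting from the check-digit position (so the 1st, 3rd, 5th, ... of the partial from the right).
  doubled (with −9 where >9): 8 5 2 5 5 → sum 25
  kept as-is: 2 0 7 6 → sum 15
Total = 25 + 15 = 40.
Check digit = (10 − (40 mod 10)) mod 10 = 0.

0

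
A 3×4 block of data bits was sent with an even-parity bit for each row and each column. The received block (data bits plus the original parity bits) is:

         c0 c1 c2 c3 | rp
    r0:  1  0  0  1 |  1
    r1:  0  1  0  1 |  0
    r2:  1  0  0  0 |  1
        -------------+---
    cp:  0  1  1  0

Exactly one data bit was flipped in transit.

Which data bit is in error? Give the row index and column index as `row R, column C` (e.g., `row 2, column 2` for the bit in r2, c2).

Recompute each row's even parity and compare to rp:
  r0: data parity 0, sent rp 1 → mismatch
  r1: data parity 0, sent rp 0 → ok
  r2: data parity 1, sent rp 1 → ok
Recompute each column's even parity and compare to cp:
  c0: data parity 0, sent cp 0 → ok
  c1: data parity 1, sent cp 1 → ok
  c2: data parity 0, sent cp 1 → mismatch
  c3: data parity 0, sent cp 0 → ok
Exactly one row (r0) and one column (c2) fail → the flipped bit is at their intersection.

row 0, column 2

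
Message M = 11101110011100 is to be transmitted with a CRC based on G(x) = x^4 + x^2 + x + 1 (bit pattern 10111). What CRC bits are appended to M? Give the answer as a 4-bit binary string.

Append 4 zeros: 111011100111000000. Divide by 10111 (XOR where the leading bit is 1):
  pos 0: 11101 XOR 10111 = 01010
  pos 1: 10101 XOR 10111 = 00010
  pos 4: 10100 XOR 10111 = 00011
  pos 7: 11111 XOR 10111 = 01000
  pos 8: 10000 XOR 10111 = 00111
  pos 10: 11100 XOR 10111 = 01011
  pos 11: 10110 XOR 10111 = 00001
Remainder (last 4 bits) = 0100. This is the CRC / FCS.

0100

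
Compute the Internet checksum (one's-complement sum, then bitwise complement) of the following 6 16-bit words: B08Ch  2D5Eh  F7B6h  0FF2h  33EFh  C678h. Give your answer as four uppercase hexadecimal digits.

One's-complement addition (fold any carry out of bit 15 back into bit 0):
  0xB08C + 0x2D5E = 0x0DDEA
  0xDDEA + 0xF7B6 = 0x1D5A0 → wrap carry → 0xD5A1
  0xD5A1 + 0x0FF2 = 0x0E593
  0xE593 + 0x33EF = 0x11982 → wrap carry → 0x1983
  0x1983 + 0xC678 = 0x0DFFB
One's-complement sum = 0xDFFB.
Checksum = ~0xDFFB & 0xFFFF = 0x2004.

2004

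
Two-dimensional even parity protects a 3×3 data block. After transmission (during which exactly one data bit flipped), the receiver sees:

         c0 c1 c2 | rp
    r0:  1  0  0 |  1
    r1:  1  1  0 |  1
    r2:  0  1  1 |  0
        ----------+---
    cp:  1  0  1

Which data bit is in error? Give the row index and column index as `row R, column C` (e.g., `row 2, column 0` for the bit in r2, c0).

row 1, column 0

Recompute each row's even parity and compare to rp:
  r0: data parity 1, sent rp 1 → ok
  r1: data parity 0, sent rp 1 → mismatch
  r2: data parity 0, sent rp 0 → ok
Recompute each column's even parity and compare to cp:
  c0: data parity 0, sent cp 1 → mismatch
  c1: data parity 0, sent cp 0 → ok
  c2: data parity 1, sent cp 1 → ok
Exactly one row (r1) and one column (c0) fail → the flipped bit is at their intersection.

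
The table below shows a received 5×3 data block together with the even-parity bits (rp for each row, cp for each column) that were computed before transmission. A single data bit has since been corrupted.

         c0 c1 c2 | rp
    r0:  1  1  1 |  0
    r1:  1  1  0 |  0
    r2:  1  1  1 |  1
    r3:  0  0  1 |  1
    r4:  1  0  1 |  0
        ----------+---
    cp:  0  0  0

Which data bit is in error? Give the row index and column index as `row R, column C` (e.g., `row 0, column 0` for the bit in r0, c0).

Recompute each row's even parity and compare to rp:
  r0: data parity 1, sent rp 0 → mismatch
  r1: data parity 0, sent rp 0 → ok
  r2: data parity 1, sent rp 1 → ok
  r3: data parity 1, sent rp 1 → ok
  r4: data parity 0, sent rp 0 → ok
Recompute each column's even parity and compare to cp:
  c0: data parity 0, sent cp 0 → ok
  c1: data parity 1, sent cp 0 → mismatch
  c2: data parity 0, sent cp 0 → ok
Exactly one row (r0) and one column (c1) fail → the flipped bit is at their intersection.

row 0, column 1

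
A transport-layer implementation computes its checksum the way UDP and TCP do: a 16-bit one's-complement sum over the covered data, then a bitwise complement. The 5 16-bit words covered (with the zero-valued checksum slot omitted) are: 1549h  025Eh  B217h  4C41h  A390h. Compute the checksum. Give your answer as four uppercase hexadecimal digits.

466F

One's-complement addition (fold any carry out of bit 15 back into bit 0):
  0x1549 + 0x025E = 0x017A7
  0x17A7 + 0xB217 = 0x0C9BE
  0xC9BE + 0x4C41 = 0x115FF → wrap carry → 0x1600
  0x1600 + 0xA390 = 0x0B990
One's-complement sum = 0xB990.
Checksum = ~0xB990 & 0xFFFF = 0x466F.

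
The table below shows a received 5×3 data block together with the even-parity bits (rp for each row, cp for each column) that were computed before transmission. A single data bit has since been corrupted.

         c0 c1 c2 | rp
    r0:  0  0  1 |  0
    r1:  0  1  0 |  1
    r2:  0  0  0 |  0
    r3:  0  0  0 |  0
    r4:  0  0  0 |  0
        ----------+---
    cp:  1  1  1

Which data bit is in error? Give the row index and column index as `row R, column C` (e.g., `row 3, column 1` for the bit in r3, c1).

Recompute each row's even parity and compare to rp:
  r0: data parity 1, sent rp 0 → mismatch
  r1: data parity 1, sent rp 1 → ok
  r2: data parity 0, sent rp 0 → ok
  r3: data parity 0, sent rp 0 → ok
  r4: data parity 0, sent rp 0 → ok
Recompute each column's even parity and compare to cp:
  c0: data parity 0, sent cp 1 → mismatch
  c1: data parity 1, sent cp 1 → ok
  c2: data parity 1, sent cp 1 → ok
Exactly one row (r0) and one column (c0) fail → the flipped bit is at their intersection.

row 0, column 0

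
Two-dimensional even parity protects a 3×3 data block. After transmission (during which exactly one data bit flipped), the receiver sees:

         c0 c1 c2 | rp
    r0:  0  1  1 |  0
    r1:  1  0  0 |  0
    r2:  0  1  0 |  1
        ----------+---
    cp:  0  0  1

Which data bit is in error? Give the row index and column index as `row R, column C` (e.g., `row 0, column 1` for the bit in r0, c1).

row 1, column 0

Recompute each row's even parity and compare to rp:
  r0: data parity 0, sent rp 0 → ok
  r1: data parity 1, sent rp 0 → mismatch
  r2: data parity 1, sent rp 1 → ok
Recompute each column's even parity and compare to cp:
  c0: data parity 1, sent cp 0 → mismatch
  c1: data parity 0, sent cp 0 → ok
  c2: data parity 1, sent cp 1 → ok
Exactly one row (r1) and one column (c0) fail → the flipped bit is at their intersection.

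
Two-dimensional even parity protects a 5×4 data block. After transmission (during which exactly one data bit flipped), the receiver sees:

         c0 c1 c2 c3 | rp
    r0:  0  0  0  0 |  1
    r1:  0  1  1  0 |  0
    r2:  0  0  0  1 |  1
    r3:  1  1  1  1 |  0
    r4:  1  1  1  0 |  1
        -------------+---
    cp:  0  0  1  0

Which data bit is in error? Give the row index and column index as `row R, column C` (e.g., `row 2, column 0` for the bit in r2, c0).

row 0, column 1

Recompute each row's even parity and compare to rp:
  r0: data parity 0, sent rp 1 → mismatch
  r1: data parity 0, sent rp 0 → ok
  r2: data parity 1, sent rp 1 → ok
  r3: data parity 0, sent rp 0 → ok
  r4: data parity 1, sent rp 1 → ok
Recompute each column's even parity and compare to cp:
  c0: data parity 0, sent cp 0 → ok
  c1: data parity 1, sent cp 0 → mismatch
  c2: data parity 1, sent cp 1 → ok
  c3: data parity 0, sent cp 0 → ok
Exactly one row (r0) and one column (c1) fail → the flipped bit is at their intersection.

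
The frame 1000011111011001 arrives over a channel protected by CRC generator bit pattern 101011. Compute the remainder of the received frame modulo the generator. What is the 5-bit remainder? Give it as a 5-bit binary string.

01000

Modulo-2 division of 1000011111011001 by 101011:
  pos 0: 100001 XOR 101011 = 001010
  pos 2: 101011 XOR 101011 = 000000
  pos 8: 110110 XOR 101011 = 011101
  pos 9: 111010 XOR 101011 = 010001
  pos 10: 100011 XOR 101011 = 001000
Remainder = 01000 (nonzero — an error is detected).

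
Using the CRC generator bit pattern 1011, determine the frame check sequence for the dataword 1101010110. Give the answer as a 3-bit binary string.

101

Append 3 zeros: 1101010110000. Divide by 1011 (XOR where the leading bit is 1):
  pos 0: 1101 XOR 1011 = 0110
  pos 1: 1100 XOR 1011 = 0111
  pos 2: 1111 XOR 1011 = 0100
  pos 3: 1000 XOR 1011 = 0011
  pos 5: 1111 XOR 1011 = 0100
  pos 6: 1000 XOR 1011 = 0011
  pos 8: 1100 XOR 1011 = 0111
  pos 9: 1110 XOR 1011 = 0101
Remainder (last 3 bits) = 101. This is the CRC / FCS.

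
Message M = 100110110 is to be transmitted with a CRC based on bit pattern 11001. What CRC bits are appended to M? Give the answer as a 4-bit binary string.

1100

Append 4 zeros: 1001101100000. Divide by 11001 (XOR where the leading bit is 1):
  pos 0: 10011 XOR 11001 = 01010
  pos 1: 10100 XOR 11001 = 01101
  pos 2: 11011 XOR 11001 = 00010
  pos 5: 10100 XOR 11001 = 01101
  pos 6: 11010 XOR 11001 = 00011
Remainder (last 4 bits) = 1100. This is the CRC / FCS.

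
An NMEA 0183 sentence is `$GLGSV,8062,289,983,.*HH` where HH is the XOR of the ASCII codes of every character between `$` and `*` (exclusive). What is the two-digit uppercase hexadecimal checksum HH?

XOR the ASCII codes of the payload characters:
  'G' = 0x47 → acc = 0x47
  'L' = 0x4C → acc = 0x0B
  'G' = 0x47 → acc = 0x4C
  'S' = 0x53 → acc = 0x1F
  'V' = 0x56 → acc = 0x49
  ',' = 0x2C → acc = 0x65
  '8' = 0x38 → acc = 0x5D
  '0' = 0x30 → acc = 0x6D
  '6' = 0x36 → acc = 0x5B
  '2' = 0x32 → acc = 0x69
  ',' = 0x2C → acc = 0x45
  '2' = 0x32 → acc = 0x77
  '8' = 0x38 → acc = 0x4F
  '9' = 0x39 → acc = 0x76
  ',' = 0x2C → acc = 0x5A
  '9' = 0x39 → acc = 0x63
  '8' = 0x38 → acc = 0x5B
  '3' = 0x33 → acc = 0x68
  ',' = 0x2C → acc = 0x44
  '.' = 0x2E → acc = 0x6A
Checksum = 0x6A.

6A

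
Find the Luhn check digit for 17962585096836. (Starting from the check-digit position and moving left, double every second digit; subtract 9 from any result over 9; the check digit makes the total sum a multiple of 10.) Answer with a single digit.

2

Partial digits right→left: 6 3 8 6 9 0 5 8 5 2 6 9 7 1
Double every second digit counting from the check-digit position (so the 1st, 3rd, 5th, ... of the partial from the right).
  doubled (with −9 where >9): 3 7 9 1 1 3 5 → sum 29
  kept as-is: 3 6 0 8 2 9 1 → sum 29
Total = 29 + 29 = 58.
Check digit = (10 − (58 mod 10)) mod 10 = 2.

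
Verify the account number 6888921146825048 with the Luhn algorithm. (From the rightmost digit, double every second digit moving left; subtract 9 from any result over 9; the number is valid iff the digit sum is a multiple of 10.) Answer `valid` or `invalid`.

From the right, keep odd positions and double even positions (subtract 9 from any doubled value over 9):
  doubled (positions 2,4,...): 8 1 7 8 2 9 7 3 → sum 45
  kept (positions 1,3,...): 8 0 2 6 1 2 8 8 → sum 35
Total = 80.
80 mod 10 = 0, so the number is valid.

valid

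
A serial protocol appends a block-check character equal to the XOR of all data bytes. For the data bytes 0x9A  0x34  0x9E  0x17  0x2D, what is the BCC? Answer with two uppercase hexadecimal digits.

0A

XOR the bytes together:
  start with 0x9A
  0x9A ⊕ 0x34 = 0xAE
  0xAE ⊕ 0x9E = 0x30
  0x30 ⊕ 0x17 = 0x27
  0x27 ⊕ 0x2D = 0x0A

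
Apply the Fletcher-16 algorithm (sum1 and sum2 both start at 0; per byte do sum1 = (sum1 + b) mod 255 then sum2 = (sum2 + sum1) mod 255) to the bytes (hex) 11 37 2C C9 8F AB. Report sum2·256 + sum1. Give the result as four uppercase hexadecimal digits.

5379

Running sums (mod 255):
  after byte 0 (11): sum1=17, sum2=17
  after byte 1 (37): sum1=72, sum2=89
  after byte 2 (2C): sum1=116, sum2=205
  after byte 3 (C9): sum1=62, sum2=12
  after byte 4 (8F): sum1=205, sum2=217
  after byte 5 (AB): sum1=121, sum2=83
Checksum = sum2·256 + sum1 = 83·256 + 121 = 21369 = 0x5379.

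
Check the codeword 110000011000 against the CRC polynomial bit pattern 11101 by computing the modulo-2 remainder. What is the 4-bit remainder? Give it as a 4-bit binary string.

0000

Modulo-2 division of 110000011000 by 11101:
  pos 0: 11000 XOR 11101 = 00101
  pos 2: 10100 XOR 11101 = 01001
  pos 3: 10011 XOR 11101 = 01110
  pos 4: 11101 XOR 11101 = 00000
Remainder = 0000 (zero — the frame passes the CRC check).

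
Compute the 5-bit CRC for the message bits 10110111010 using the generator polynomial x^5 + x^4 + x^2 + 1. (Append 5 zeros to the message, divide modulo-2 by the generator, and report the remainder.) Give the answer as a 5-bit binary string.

00111

Append 5 zeros: 1011011101000000. Divide by 110101 (XOR where the leading bit is 1):
  pos 0: 101101 XOR 110101 = 011000
  pos 1: 110001 XOR 110101 = 000100
  pos 4: 100101 XOR 110101 = 010000
  pos 5: 100000 XOR 110101 = 010101
  pos 6: 101010 XOR 110101 = 011111
  pos 7: 111110 XOR 110101 = 001011
  pos 9: 101100 XOR 110101 = 011001
  pos 10: 110010 XOR 110101 = 000111
Remainder (last 5 bits) = 00111. This is the CRC / FCS.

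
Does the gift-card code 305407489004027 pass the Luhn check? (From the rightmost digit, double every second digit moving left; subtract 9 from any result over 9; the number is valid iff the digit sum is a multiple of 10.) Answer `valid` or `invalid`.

valid

From the right, keep odd positions and double even positions (subtract 9 from any doubled value over 9):
  doubled (positions 2,4,...): 4 8 0 7 5 8 0 → sum 32
  kept (positions 1,3,...): 7 0 0 9 4 0 5 3 → sum 28
Total = 60.
60 mod 10 = 0, so the number is valid.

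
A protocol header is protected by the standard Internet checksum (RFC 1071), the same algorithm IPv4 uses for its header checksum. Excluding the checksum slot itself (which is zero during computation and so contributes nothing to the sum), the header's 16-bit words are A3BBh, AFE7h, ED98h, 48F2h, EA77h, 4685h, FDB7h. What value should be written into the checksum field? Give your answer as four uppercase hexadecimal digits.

471C

One's-complement addition (fold any carry out of bit 15 back into bit 0):
  0xA3BB + 0xAFE7 = 0x153A2 → wrap carry → 0x53A3
  0x53A3 + 0xED98 = 0x1413B → wrap carry → 0x413C
  0x413C + 0x48F2 = 0x08A2E
  0x8A2E + 0xEA77 = 0x174A5 → wrap carry → 0x74A6
  0x74A6 + 0x4685 = 0x0BB2B
  0xBB2B + 0xFDB7 = 0x1B8E2 → wrap carry → 0xB8E3
One's-complement sum = 0xB8E3.
Checksum = ~0xB8E3 & 0xFFFF = 0x471C.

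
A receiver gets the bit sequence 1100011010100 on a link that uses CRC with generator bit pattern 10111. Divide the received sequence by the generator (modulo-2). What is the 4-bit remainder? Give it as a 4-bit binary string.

0000

Modulo-2 division of 1100011010100 by 10111:
  pos 0: 11000 XOR 10111 = 01111
  pos 1: 11111 XOR 10111 = 01000
  pos 2: 10001 XOR 10111 = 00110
  pos 4: 11001 XOR 10111 = 01110
  pos 5: 11100 XOR 10111 = 01011
  pos 6: 10111 XOR 10111 = 00000
Remainder = 0000 (zero — the frame passes the CRC check).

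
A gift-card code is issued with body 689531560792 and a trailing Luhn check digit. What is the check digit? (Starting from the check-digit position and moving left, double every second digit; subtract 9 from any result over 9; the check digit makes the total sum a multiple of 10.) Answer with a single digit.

6

Partial digits right→left: 2 9 7 0 6 5 1 3 5 9 8 6
Double every second digit counting from the check-digit position (so the 1st, 3rd, 5th, ... of the partial from the right).
  doubled (with −9 where >9): 4 5 3 2 1 7 → sum 22
  kept as-is: 9 0 5 3 9 6 → sum 32
Total = 22 + 32 = 54.
Check digit = (10 − (54 mod 10)) mod 10 = 6.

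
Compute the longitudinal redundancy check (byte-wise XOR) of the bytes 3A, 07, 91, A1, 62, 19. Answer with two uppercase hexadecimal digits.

76

XOR the bytes together:
  start with 0x3A
  0x3A ⊕ 0x07 = 0x3D
  0x3D ⊕ 0x91 = 0xAC
  0xAC ⊕ 0xA1 = 0x0D
  0x0D ⊕ 0x62 = 0x6F
  0x6F ⊕ 0x19 = 0x76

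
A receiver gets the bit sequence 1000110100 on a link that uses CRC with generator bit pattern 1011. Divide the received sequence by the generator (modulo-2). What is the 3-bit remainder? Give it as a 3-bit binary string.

001

Modulo-2 division of 1000110100 by 1011:
  pos 0: 1000 XOR 1011 = 0011
  pos 2: 1111 XOR 1011 = 0100
  pos 3: 1000 XOR 1011 = 0011
  pos 5: 1110 XOR 1011 = 0101
  pos 6: 1010 XOR 1011 = 0001
Remainder = 001 (nonzero — an error is detected).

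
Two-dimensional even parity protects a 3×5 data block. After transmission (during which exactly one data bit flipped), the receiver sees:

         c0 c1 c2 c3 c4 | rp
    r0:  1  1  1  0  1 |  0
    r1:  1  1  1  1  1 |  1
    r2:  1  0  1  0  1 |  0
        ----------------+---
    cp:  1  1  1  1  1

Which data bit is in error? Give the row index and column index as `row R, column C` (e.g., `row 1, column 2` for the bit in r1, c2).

row 2, column 1

Recompute each row's even parity and compare to rp:
  r0: data parity 0, sent rp 0 → ok
  r1: data parity 1, sent rp 1 → ok
  r2: data parity 1, sent rp 0 → mismatch
Recompute each column's even parity and compare to cp:
  c0: data parity 1, sent cp 1 → ok
  c1: data parity 0, sent cp 1 → mismatch
  c2: data parity 1, sent cp 1 → ok
  c3: data parity 1, sent cp 1 → ok
  c4: data parity 1, sent cp 1 → ok
Exactly one row (r2) and one column (c1) fail → the flipped bit is at their intersection.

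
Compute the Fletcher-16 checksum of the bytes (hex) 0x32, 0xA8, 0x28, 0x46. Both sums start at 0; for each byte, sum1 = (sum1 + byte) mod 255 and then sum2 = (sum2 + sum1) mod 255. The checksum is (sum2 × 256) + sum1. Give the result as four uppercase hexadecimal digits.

Running sums (mod 255):
  after byte 0 (0x32): sum1=50, sum2=50
  after byte 1 (0xA8): sum1=218, sum2=13
  after byte 2 (0x28): sum1=3, sum2=16
  after byte 3 (0x46): sum1=73, sum2=89
Checksum = sum2·256 + sum1 = 89·256 + 73 = 22857 = 0x5949.

5949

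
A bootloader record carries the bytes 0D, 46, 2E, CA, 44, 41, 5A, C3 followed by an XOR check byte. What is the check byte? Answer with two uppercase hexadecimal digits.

33

XOR the bytes together:
  start with 0x0D
  0x0D ⊕ 0x46 = 0x4B
  0x4B ⊕ 0x2E = 0x65
  0x65 ⊕ 0xCA = 0xAF
  0xAF ⊕ 0x44 = 0xEB
  0xEB ⊕ 0x41 = 0xAA
  0xAA ⊕ 0x5A = 0xF0
  0xF0 ⊕ 0xC3 = 0x33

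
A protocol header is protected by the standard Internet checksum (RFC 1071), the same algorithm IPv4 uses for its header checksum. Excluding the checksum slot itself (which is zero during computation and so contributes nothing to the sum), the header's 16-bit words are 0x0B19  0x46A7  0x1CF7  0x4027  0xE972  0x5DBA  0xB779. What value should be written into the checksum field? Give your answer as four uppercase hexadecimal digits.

One's-complement addition (fold any carry out of bit 15 back into bit 0):
  0x0B19 + 0x46A7 = 0x051C0
  0x51C0 + 0x1CF7 = 0x06EB7
  0x6EB7 + 0x4027 = 0x0AEDE
  0xAEDE + 0xE972 = 0x19850 → wrap carry → 0x9851
  0x9851 + 0x5DBA = 0x0F60B
  0xF60B + 0xB779 = 0x1AD84 → wrap carry → 0xAD85
One's-complement sum = 0xAD85.
Checksum = ~0xAD85 & 0xFFFF = 0x527A.

527A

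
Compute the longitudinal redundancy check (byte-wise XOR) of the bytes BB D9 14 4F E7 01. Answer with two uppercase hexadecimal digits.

XOR the bytes together:
  start with 0xBB
  0xBB ⊕ 0xD9 = 0x62
  0x62 ⊕ 0x14 = 0x76
  0x76 ⊕ 0x4F = 0x39
  0x39 ⊕ 0xE7 = 0xDE
  0xDE ⊕ 0x01 = 0xDF

DF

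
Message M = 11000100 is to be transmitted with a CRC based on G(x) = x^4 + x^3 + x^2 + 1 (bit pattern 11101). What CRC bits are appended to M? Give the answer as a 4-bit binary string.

1011

Append 4 zeros: 110001000000. Divide by 11101 (XOR where the leading bit is 1):
  pos 0: 11000 XOR 11101 = 00101
  pos 2: 10110 XOR 11101 = 01011
  pos 3: 10110 XOR 11101 = 01011
  pos 4: 10110 XOR 11101 = 01011
  pos 5: 10110 XOR 11101 = 01011
  pos 6: 10110 XOR 11101 = 01011
  pos 7: 10110 XOR 11101 = 01011
Remainder (last 4 bits) = 1011. This is the CRC / FCS.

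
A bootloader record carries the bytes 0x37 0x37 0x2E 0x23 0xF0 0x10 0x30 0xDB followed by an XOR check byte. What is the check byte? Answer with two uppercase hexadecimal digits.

XOR the bytes together:
  start with 0x37
  0x37 ⊕ 0x37 = 0x00
  0x00 ⊕ 0x2E = 0x2E
  0x2E ⊕ 0x23 = 0x0D
  0x0D ⊕ 0xF0 = 0xFD
  0xFD ⊕ 0x10 = 0xED
  0xED ⊕ 0x30 = 0xDD
  0xDD ⊕ 0xDB = 0x06

06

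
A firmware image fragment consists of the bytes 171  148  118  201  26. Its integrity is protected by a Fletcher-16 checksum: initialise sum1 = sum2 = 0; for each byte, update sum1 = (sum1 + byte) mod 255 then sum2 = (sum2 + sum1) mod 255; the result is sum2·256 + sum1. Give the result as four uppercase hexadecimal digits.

Running sums (mod 255):
  after byte 0 (171): sum1=171, sum2=171
  after byte 1 (148): sum1=64, sum2=235
  after byte 2 (118): sum1=182, sum2=162
  after byte 3 (201): sum1=128, sum2=35
  after byte 4 (26): sum1=154, sum2=189
Checksum = sum2·256 + sum1 = 189·256 + 154 = 48538 = 0xBD9A.

BD9A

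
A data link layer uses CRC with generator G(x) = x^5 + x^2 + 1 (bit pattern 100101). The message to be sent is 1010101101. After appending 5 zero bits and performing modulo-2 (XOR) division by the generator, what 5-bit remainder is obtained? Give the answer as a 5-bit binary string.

Append 5 zeros: 101010110100000. Divide by 100101 (XOR where the leading bit is 1):
  pos 0: 101010 XOR 100101 = 001111
  pos 2: 111111 XOR 100101 = 011010
  pos 3: 110100 XOR 100101 = 010001
  pos 4: 100011 XOR 100101 = 000110
  pos 7: 110000 XOR 100101 = 010101
  pos 8: 101010 XOR 100101 = 001111
Remainder (last 5 bits) = 11110. This is the CRC / FCS.

11110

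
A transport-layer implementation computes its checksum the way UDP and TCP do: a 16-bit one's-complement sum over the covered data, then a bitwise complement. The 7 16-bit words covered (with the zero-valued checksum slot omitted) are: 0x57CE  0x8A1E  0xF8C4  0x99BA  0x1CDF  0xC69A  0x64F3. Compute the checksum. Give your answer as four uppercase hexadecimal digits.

One's-complement addition (fold any carry out of bit 15 back into bit 0):
  0x57CE + 0x8A1E = 0x0E1EC
  0xE1EC + 0xF8C4 = 0x1DAB0 → wrap carry → 0xDAB1
  0xDAB1 + 0x99BA = 0x1746B → wrap carry → 0x746C
  0x746C + 0x1CDF = 0x0914B
  0x914B + 0xC69A = 0x157E5 → wrap carry → 0x57E6
  0x57E6 + 0x64F3 = 0x0BCD9
One's-complement sum = 0xBCD9.
Checksum = ~0xBCD9 & 0xFFFF = 0x4326.

4326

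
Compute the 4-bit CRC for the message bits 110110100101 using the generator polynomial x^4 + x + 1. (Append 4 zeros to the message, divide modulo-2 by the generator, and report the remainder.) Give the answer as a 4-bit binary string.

Append 4 zeros: 1101101001010000. Divide by 10011 (XOR where the leading bit is 1):
  pos 0: 11011 XOR 10011 = 01000
  pos 1: 10000 XOR 10011 = 00011
  pos 4: 11100 XOR 10011 = 01111
  pos 5: 11111 XOR 10011 = 01100
  pos 6: 11000 XOR 10011 = 01011
  pos 7: 10111 XOR 10011 = 00100
  pos 9: 10000 XOR 10011 = 00011
Remainder (last 4 bits) = 1100. This is the CRC / FCS.

1100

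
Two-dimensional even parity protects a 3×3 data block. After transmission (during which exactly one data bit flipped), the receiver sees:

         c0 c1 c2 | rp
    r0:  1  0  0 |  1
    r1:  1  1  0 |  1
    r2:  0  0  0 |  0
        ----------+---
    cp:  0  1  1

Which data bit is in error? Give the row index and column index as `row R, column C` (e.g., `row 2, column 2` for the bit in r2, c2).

Recompute each row's even parity and compare to rp:
  r0: data parity 1, sent rp 1 → ok
  r1: data parity 0, sent rp 1 → mismatch
  r2: data parity 0, sent rp 0 → ok
Recompute each column's even parity and compare to cp:
  c0: data parity 0, sent cp 0 → ok
  c1: data parity 1, sent cp 1 → ok
  c2: data parity 0, sent cp 1 → mismatch
Exactly one row (r1) and one column (c2) fail → the flipped bit is at their intersection.

row 1, column 2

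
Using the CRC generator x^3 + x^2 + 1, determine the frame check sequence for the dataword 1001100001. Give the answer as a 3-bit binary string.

Append 3 zeros: 1001100001000. Divide by 1101 (XOR where the leading bit is 1):
  pos 0: 1001 XOR 1101 = 0100
  pos 1: 1001 XOR 1101 = 0100
  pos 2: 1000 XOR 1101 = 0101
  pos 3: 1010 XOR 1101 = 0111
  pos 4: 1110 XOR 1101 = 0011
  pos 6: 1101 XOR 1101 = 0000
Remainder (last 3 bits) = 000. This is the CRC / FCS.

000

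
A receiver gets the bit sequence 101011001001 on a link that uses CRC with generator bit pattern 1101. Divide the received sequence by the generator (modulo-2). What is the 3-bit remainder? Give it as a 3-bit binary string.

Modulo-2 division of 101011001001 by 1101:
  pos 0: 1010 XOR 1101 = 0111
  pos 1: 1111 XOR 1101 = 0010
  pos 3: 1010 XOR 1101 = 0111
  pos 4: 1110 XOR 1101 = 0011
  pos 6: 1110 XOR 1101 = 0011
  pos 8: 1101 XOR 1101 = 0000
Remainder = 000 (zero — the frame passes the CRC check).

000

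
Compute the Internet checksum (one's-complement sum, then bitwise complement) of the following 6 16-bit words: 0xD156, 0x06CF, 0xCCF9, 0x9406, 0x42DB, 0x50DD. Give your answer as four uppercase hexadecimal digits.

One's-complement addition (fold any carry out of bit 15 back into bit 0):
  0xD156 + 0x06CF = 0x0D825
  0xD825 + 0xCCF9 = 0x1A51E → wrap carry → 0xA51F
  0xA51F + 0x9406 = 0x13925 → wrap carry → 0x3926
  0x3926 + 0x42DB = 0x07C01
  0x7C01 + 0x50DD = 0x0CCDE
One's-complement sum = 0xCCDE.
Checksum = ~0xCCDE & 0xFFFF = 0x3321.

3321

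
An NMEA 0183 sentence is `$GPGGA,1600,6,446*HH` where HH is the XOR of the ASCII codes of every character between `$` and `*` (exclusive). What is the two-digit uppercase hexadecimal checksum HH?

7D

XOR the ASCII codes of the payload characters:
  'G' = 0x47 → acc = 0x47
  'P' = 0x50 → acc = 0x17
  'G' = 0x47 → acc = 0x50
  'G' = 0x47 → acc = 0x17
  'A' = 0x41 → acc = 0x56
  ',' = 0x2C → acc = 0x7A
  '1' = 0x31 → acc = 0x4B
  '6' = 0x36 → acc = 0x7D
  '0' = 0x30 → acc = 0x4D
  '0' = 0x30 → acc = 0x7D
  ',' = 0x2C → acc = 0x51
  '6' = 0x36 → acc = 0x67
  ',' = 0x2C → acc = 0x4B
  '4' = 0x34 → acc = 0x7F
  '4' = 0x34 → acc = 0x4B
  '6' = 0x36 → acc = 0x7D
Checksum = 0x7D.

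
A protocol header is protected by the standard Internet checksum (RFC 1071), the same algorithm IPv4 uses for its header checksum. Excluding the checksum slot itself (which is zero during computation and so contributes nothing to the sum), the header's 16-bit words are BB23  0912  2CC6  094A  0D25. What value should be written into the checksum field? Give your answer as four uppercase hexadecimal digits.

F894

One's-complement addition (fold any carry out of bit 15 back into bit 0):
  0xBB23 + 0x0912 = 0x0C435
  0xC435 + 0x2CC6 = 0x0F0FB
  0xF0FB + 0x094A = 0x0FA45
  0xFA45 + 0x0D25 = 0x1076A → wrap carry → 0x076B
One's-complement sum = 0x076B.
Checksum = ~0x076B & 0xFFFF = 0xF894.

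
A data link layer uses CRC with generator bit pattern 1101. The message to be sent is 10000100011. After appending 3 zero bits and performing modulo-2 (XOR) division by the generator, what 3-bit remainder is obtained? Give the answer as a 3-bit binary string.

110

Append 3 zeros: 10000100011000. Divide by 1101 (XOR where the leading bit is 1):
  pos 0: 1000 XOR 1101 = 0101
  pos 1: 1010 XOR 1101 = 0111
  pos 2: 1111 XOR 1101 = 0010
  pos 4: 1000 XOR 1101 = 0101
  pos 5: 1010 XOR 1101 = 0111
  pos 6: 1111 XOR 1101 = 0010
  pos 8: 1010 XOR 1101 = 0111
  pos 9: 1110 XOR 1101 = 0011
Remainder (last 3 bits) = 110. This is the CRC / FCS.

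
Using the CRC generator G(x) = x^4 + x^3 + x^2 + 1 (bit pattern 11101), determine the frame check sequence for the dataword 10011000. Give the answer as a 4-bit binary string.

1110

Append 4 zeros: 100110000000. Divide by 11101 (XOR where the leading bit is 1):
  pos 0: 10011 XOR 11101 = 01110
  pos 1: 11100 XOR 11101 = 00001
  pos 5: 10000 XOR 11101 = 01101
  pos 6: 11010 XOR 11101 = 00111
Remainder (last 4 bits) = 1110. This is the CRC / FCS.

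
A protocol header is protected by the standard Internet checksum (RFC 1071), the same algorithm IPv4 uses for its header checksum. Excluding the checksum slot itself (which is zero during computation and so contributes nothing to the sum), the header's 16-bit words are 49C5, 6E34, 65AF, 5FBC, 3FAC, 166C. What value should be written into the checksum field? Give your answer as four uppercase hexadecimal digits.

One's-complement addition (fold any carry out of bit 15 back into bit 0):
  0x49C5 + 0x6E34 = 0x0B7F9
  0xB7F9 + 0x65AF = 0x11DA8 → wrap carry → 0x1DA9
  0x1DA9 + 0x5FBC = 0x07D65
  0x7D65 + 0x3FAC = 0x0BD11
  0xBD11 + 0x166C = 0x0D37D
One's-complement sum = 0xD37D.
Checksum = ~0xD37D & 0xFFFF = 0x2C82.

2C82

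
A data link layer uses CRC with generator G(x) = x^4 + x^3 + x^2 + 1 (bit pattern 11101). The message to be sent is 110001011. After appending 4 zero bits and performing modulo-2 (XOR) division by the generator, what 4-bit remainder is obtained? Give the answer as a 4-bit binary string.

Append 4 zeros: 1100010110000. Divide by 11101 (XOR where the leading bit is 1):
  pos 0: 11000 XOR 11101 = 00101
  pos 2: 10110 XOR 11101 = 01011
  pos 3: 10111 XOR 11101 = 01010
  pos 4: 10101 XOR 11101 = 01000
  pos 5: 10000 XOR 11101 = 01101
  pos 6: 11010 XOR 11101 = 00111
  pos 8: 11100 XOR 11101 = 00001
Remainder (last 4 bits) = 0001. This is the CRC / FCS.

0001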